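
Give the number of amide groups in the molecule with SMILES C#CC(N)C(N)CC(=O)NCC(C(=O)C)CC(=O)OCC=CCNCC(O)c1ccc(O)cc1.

1

C≡C triple bond → alkyne.
–NH2 on an sp³ carbon with no adjacent C=O → amine.
–NH2 on an sp³ carbon with no adjacent C=O → amine.
–C(=O)–N– linkage → amide (the N is not an amine).
pendant –COCH3: carbonyl C bonded to two carbons → ketone.
–C(=O)–O–C with C on the carbonyl side → ester.
C=C double bond → alkene.
C–N–C with sp³ carbons and no adjacent C=O → amine (secondary).
–OH on an sp³ carbon → alcohol (secondary).
–OH attached directly to an aromatic ring → phenol (not alcohol); the ring itself is an arene.
Amide appears at: CH2CONHCH2 → 1.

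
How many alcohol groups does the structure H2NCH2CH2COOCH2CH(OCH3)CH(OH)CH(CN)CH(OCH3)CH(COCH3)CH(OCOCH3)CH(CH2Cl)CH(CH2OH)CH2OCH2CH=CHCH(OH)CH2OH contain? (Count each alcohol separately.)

4

–NH2 on an sp³ carbon with no adjacent C=O → amine.
–C(=O)–O–C with C on the carbonyl side → ester.
pendant –OCH3: C–O–C with sp³ C, no adjacent C=O → ether.
–OH on an sp³ carbon → alcohol (secondary).
pendant –C≡N: nitrile.
pendant –OCH3: C–O–C with sp³ C, no adjacent C=O → ether.
pendant –COCH3: carbonyl C bonded to two carbons → ketone.
pendant –OC(=O)CH3: an acyloxy group → ester.
pendant –CH2X: halogen on sp³ carbon → alkyl halide.
pendant –CH2OH on an sp³ backbone C → alcohol.
C–O–C with sp³ carbons on both sides and no adjacent C=O → ether.
C=C double bond → alkene.
–OH on an sp³ carbon → alcohol (secondary).
–OH on an sp³ carbon → alcohol.
Alcohol appears at: CH(OH), CH(CH2OH), CH(OH), CH2OH → 4.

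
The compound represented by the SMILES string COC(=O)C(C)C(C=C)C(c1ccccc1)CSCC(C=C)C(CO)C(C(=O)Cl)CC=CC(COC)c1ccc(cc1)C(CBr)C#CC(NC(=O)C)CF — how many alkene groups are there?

3

Working along the chain:
  CH3OOC: CH3O–C(=O)–: carbonyl C bonded to C and to –OCH3 → ester (not ketone + ether).
  CH(CH=CH2): pendant –CH=CH2: C=C double bond → alkene.
  CH(C6H5): pendant –C6H5: benzene ring → arene.
  CH2SCH2: C–S–C linkage → sulfide (thioether).
  CH(CH=CH2): pendant –CH=CH2: C=C double bond → alkene.
  CH(CH2OH): pendant –CH2OH on an sp³ backbone C → alcohol.
  CH(COCl): pendant –C(=O)X: carbonyl C bonded to C and halogen → acyl halide.
  CH=CH: C=C double bond → alkene.
  CH(CH2OCH3): pendant –CH2OCH3: C–O–C linkage → ether.
  C6H4: para-disubstituted benzene ring → arene.
  CH(CH2Br): pendant –CH2X: halogen on sp³ carbon → alkyl halide.
  C≡C: C≡C triple bond → alkyne.
  CH(NHCOCH3): pendant –NHC(=O)CH3: N bonded to a carbonyl → amide (not amine).
  CH2F: halogen on an sp³ carbon → alkyl halide.
Alkene appears at: CH(CH=CH2), CH(CH=CH2), CH=CH → 3.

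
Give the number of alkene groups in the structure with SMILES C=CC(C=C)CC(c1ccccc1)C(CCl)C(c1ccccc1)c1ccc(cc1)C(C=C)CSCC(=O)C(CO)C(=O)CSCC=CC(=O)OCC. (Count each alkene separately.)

C=C double bond → alkene.
pendant –CH=CH2: C=C double bond → alkene.
pendant –C6H5: benzene ring → arene.
pendant –CH2X: halogen on sp³ carbon → alkyl halide.
pendant –C6H5: benzene ring → arene.
para-disubstituted benzene ring → arene.
pendant –CH=CH2: C=C double bond → alkene.
C–S–C linkage → sulfide (thioether).
–C(=O)– with carbon on both sides → ketone.
pendant –CH2OH on an sp³ backbone C → alcohol.
–C(=O)– with carbon on both sides → ketone.
C–S–C linkage → sulfide (thioether).
C=C double bond → alkene.
–C(=O)OCH2CH3: carbonyl C bonded to C and to –OEt → ester.
Alkene appears at: CH2=CH, CH(CH=CH2), CH(CH=CH2), CH=CH → 4.

4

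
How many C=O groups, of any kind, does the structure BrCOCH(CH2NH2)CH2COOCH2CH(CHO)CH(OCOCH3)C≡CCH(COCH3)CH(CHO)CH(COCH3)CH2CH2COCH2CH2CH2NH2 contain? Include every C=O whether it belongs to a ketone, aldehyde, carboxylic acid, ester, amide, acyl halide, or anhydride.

BrCO: acyl halide, 1 C=O (running total 1).
CH2COOCH2: ester, 1 C=O (running total 2).
CH(CHO): aldehyde, 1 C=O (running total 3).
CH(OCOCH3): ester, 1 C=O (running total 4).
CH(COCH3): ketone, 1 C=O (running total 5).
CH(CHO): aldehyde, 1 C=O (running total 6).
CH(COCH3): ketone, 1 C=O (running total 7).
CO: ketone, 1 C=O (running total 8).

8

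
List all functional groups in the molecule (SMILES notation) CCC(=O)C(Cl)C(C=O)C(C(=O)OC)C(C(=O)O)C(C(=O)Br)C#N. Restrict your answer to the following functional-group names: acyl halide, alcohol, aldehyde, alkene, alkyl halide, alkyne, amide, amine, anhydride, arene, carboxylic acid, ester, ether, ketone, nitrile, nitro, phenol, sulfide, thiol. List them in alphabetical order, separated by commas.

acyl halide, aldehyde, alkyl halide, carboxylic acid, ester, ketone, nitrile

–C(=O)– with carbon on both sides → ketone.
halogen on an sp³ carbon → alkyl halide.
pendant –CHO: carbonyl C bonded to C and H → aldehyde.
pendant –COOCH3: carbonyl C bonded to C and –OCH3 → ester.
pendant –COOH: carbonyl C bonded to C and –OH → carboxylic acid.
pendant –C(=O)X: carbonyl C bonded to C and halogen → acyl halide.
–C≡N: carbon triple-bonded to nitrogen → nitrile.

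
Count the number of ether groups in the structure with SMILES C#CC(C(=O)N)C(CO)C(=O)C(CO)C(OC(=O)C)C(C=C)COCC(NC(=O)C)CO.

Reading the structure from left to right:
  HC≡C: C≡C triple bond → alkyne.
  CH(CONH2): pendant –CONH2: carbonyl C bonded to C and N → amide.
  CH(CH2OH): pendant –CH2OH on an sp³ backbone C → alcohol.
  CO: –C(=O)– with carbon on both sides → ketone.
  CH(CH2OH): pendant –CH2OH on an sp³ backbone C → alcohol.
  CH(OCOCH3): pendant –OC(=O)CH3: an acyloxy group → ester.
  CH(CH=CH2): pendant –CH=CH2: C=C double bond → alkene.
  CH2OCH2: C–O–C with sp³ carbons on both sides and no adjacent C=O → ether.
  CH(NHCOCH3): pendant –NHC(=O)CH3: N bonded to a carbonyl → amide (not amine).
  CH2OH: –OH on an sp³ carbon → alcohol.
Ether appears at: CH2OCH2 → 1.

1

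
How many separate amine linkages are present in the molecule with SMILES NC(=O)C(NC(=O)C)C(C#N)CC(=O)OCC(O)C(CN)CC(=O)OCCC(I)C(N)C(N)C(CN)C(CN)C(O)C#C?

5

Reading the structure from left to right:
  H2NCO: –C(=O)NH2: carbonyl C bonded to C and to N → amide (the N is not a separate amine).
  CH(NHCOCH3): pendant –NHC(=O)CH3: N bonded to a carbonyl → amide (not amine).
  CH(CN): pendant –C≡N: nitrile.
  CH2COOCH2: –C(=O)–O–C with C on the carbonyl side → ester.
  CH(OH): –OH on an sp³ carbon → alcohol (secondary).
  CH(CH2NH2): pendant –CH2NH2: N on sp³ C, no adjacent C=O → amine.
  CH2COOCH2: –C(=O)–O–C with C on the carbonyl side → ester.
  CH(I): halogen on an sp³ carbon → alkyl halide.
  CH(NH2): –NH2 on an sp³ carbon with no adjacent C=O → amine.
  CH(NH2): –NH2 on an sp³ carbon with no adjacent C=O → amine.
  CH(CH2NH2): pendant –CH2NH2: N on sp³ C, no adjacent C=O → amine.
  CH(CH2NH2): pendant –CH2NH2: N on sp³ C, no adjacent C=O → amine.
  CH(OH): –OH on an sp³ carbon → alcohol (secondary).
  C≡CH: C≡C triple bond → alkyne.
Amine appears at: CH(CH2NH2), CH(NH2), CH(NH2), CH(CH2NH2), CH(CH2NH2) → 5.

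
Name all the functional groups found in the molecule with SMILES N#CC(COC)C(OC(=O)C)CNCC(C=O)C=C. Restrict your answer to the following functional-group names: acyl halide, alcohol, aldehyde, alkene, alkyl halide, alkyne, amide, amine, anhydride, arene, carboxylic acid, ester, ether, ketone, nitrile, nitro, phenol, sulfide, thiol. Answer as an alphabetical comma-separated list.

aldehyde, alkene, amine, ester, ether, nitrile

Reading the structure from left to right:
  N≡C: N≡C–: carbon triple-bonded to nitrogen → nitrile.
  CH(CH2OCH3): pendant –CH2OCH3: C–O–C linkage → ether.
  CH(OCOCH3): pendant –OC(=O)CH3: an acyloxy group → ester.
  CH2NHCH2: C–N–C with sp³ carbons and no adjacent C=O → amine (secondary).
  CH(CHO): pendant –CHO: carbonyl C bonded to C and H → aldehyde.
  CH=CH2: C=C double bond → alkene.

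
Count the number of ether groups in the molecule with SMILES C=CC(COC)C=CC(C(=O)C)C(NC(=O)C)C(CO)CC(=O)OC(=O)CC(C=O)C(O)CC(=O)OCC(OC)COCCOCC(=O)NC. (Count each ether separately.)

C=C double bond → alkene.
pendant –CH2OCH3: C–O–C linkage → ether.
C=C double bond → alkene.
pendant –COCH3: carbonyl C bonded to two carbons → ketone.
pendant –NHC(=O)CH3: N bonded to a carbonyl → amide (not amine).
pendant –CH2OH on an sp³ backbone C → alcohol.
two acyl groups sharing one oxygen, –C(=O)–O–C(=O)– → anhydride.
pendant –CHO: carbonyl C bonded to C and H → aldehyde.
–OH on an sp³ carbon → alcohol (secondary).
–C(=O)–O–C with C on the carbonyl side → ester.
pendant –OCH3: C–O–C with sp³ C, no adjacent C=O → ether.
C–O–C with sp³ carbons on both sides and no adjacent C=O → ether.
C–O–C with sp³ carbons on both sides and no adjacent C=O → ether.
–C(=O)NHCH3: carbonyl C bonded to C and to N → amide (the N is not an amine).
Ether appears at: CH(CH2OCH3), CH(OCH3), CH2OCH2, CH2OCH2 → 4.

4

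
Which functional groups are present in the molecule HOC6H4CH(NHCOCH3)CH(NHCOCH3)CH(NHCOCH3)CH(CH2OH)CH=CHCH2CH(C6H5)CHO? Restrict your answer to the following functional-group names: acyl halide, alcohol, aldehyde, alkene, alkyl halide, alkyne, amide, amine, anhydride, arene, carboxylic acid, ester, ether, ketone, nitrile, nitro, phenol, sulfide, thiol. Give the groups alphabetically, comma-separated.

Working along the chain:
  HOC6H4: –OH attached directly to an aromatic ring → phenol (not alcohol); the ring itself is an arene.
  CH(NHCOCH3): pendant –NHC(=O)CH3: N bonded to a carbonyl → amide (not amine).
  CH(NHCOCH3): pendant –NHC(=O)CH3: N bonded to a carbonyl → amide (not amine).
  CH(NHCOCH3): pendant –NHC(=O)CH3: N bonded to a carbonyl → amide (not amine).
  CH(CH2OH): pendant –CH2OH on an sp³ backbone C → alcohol.
  CH=CH: C=C double bond → alkene.
  CH(C6H5): pendant –C6H5: benzene ring → arene.
  CHO: terminal –CHO: carbonyl C bonded to H and C → aldehyde.

alcohol, aldehyde, alkene, amide, arene, phenol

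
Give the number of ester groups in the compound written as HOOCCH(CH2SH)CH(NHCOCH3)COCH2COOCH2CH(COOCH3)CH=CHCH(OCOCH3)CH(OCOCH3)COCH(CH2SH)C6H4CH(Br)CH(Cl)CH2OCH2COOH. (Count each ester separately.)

–COOH: carbonyl C bonded to –OH and C → carboxylic acid (the –OH is not a separate alcohol).
pendant –CH2SH → thiol.
pendant –NHC(=O)CH3: N bonded to a carbonyl → amide (not amine).
–C(=O)– with carbon on both sides → ketone.
–C(=O)–O–C with C on the carbonyl side → ester.
pendant –COOCH3: carbonyl C bonded to C and –OCH3 → ester.
C=C double bond → alkene.
pendant –OC(=O)CH3: an acyloxy group → ester.
pendant –OC(=O)CH3: an acyloxy group → ester.
–C(=O)– with carbon on both sides → ketone.
pendant –CH2SH → thiol.
para-disubstituted benzene ring → arene.
halogen on an sp³ carbon → alkyl halide.
halogen on an sp³ carbon → alkyl halide.
C–O–C with sp³ carbons on both sides and no adjacent C=O → ether.
–COOH: carbonyl C bonded to –OH and C → carboxylic acid (the –OH is not a separate alcohol).
Ester appears at: CH2COOCH2, CH(COOCH3), CH(OCOCH3), CH(OCOCH3) → 4.

4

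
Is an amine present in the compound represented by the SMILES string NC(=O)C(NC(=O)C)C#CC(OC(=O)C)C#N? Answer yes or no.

no

Reading the structure from left to right:
  H2NCO: –C(=O)NH2: carbonyl C bonded to C and to N → amide (the N is not a separate amine).
  CH(NHCOCH3): pendant –NHC(=O)CH3: N bonded to a carbonyl → amide (not amine).
  C≡C: C≡C triple bond → alkyne.
  CH(OCOCH3): pendant –OC(=O)CH3: an acyloxy group → ester.
  CN: –C≡N: carbon triple-bonded to nitrogen → nitrile.
In each of H2NCO and CH(NHCOCH3), the nitrogen is bonded directly to a carbonyl carbon, making it part of an amide, not a free amine.
The groups actually present are: alkyne, amide, ester, nitrile.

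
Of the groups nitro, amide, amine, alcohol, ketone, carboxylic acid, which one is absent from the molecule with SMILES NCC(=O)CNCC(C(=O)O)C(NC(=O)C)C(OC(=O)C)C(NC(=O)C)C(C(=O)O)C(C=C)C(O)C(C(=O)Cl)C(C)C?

nitro

carboxylic acid: present (CH(COOH) — pendant –COOH: carbonyl C bonded to C and –OH → carboxylic acid).
ketone: present (CO — –C(=O)– with carbon on both sides → ketone).
amine: present (H2NCH2 — –NH2 on an sp³ carbon with no adjacent C=O → amine).
alcohol: present (CH(OH) — –OH on an sp³ carbon → alcohol (secondary)).
amide: present (CH(NHCOCH3) — pendant –NHC(=O)CH3: N bonded to a carbonyl → amide (not amine)).
nitro: no segment matches this pattern.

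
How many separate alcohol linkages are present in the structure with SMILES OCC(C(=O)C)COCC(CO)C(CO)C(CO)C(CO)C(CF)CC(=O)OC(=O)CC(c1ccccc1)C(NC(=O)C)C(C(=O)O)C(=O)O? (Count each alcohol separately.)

Reading the structure from left to right:
  HOCH2: HO– on an sp³ carbon → alcohol.
  CH(COCH3): pendant –COCH3: carbonyl C bonded to two carbons → ketone.
  CH2OCH2: C–O–C with sp³ carbons on both sides and no adjacent C=O → ether.
  CH(CH2OH): pendant –CH2OH on an sp³ backbone C → alcohol.
  CH(CH2OH): pendant –CH2OH on an sp³ backbone C → alcohol.
  CH(CH2OH): pendant –CH2OH on an sp³ backbone C → alcohol.
  CH(CH2OH): pendant –CH2OH on an sp³ backbone C → alcohol.
  CH(CH2F): pendant –CH2X: halogen on sp³ carbon → alkyl halide.
  CH2CO-O-COCH2: two acyl groups sharing one oxygen, –C(=O)–O–C(=O)– → anhydride.
  CH(C6H5): pendant –C6H5: benzene ring → arene.
  CH(NHCOCH3): pendant –NHC(=O)CH3: N bonded to a carbonyl → amide (not amine).
  CH(COOH): pendant –COOH: carbonyl C bonded to C and –OH → carboxylic acid.
  COOH: –COOH: carbonyl C bonded to –OH and C → carboxylic acid (the –OH is not a separate alcohol).
Alcohol appears at: HOCH2, CH(CH2OH), CH(CH2OH), CH(CH2OH), CH(CH2OH) → 5.

5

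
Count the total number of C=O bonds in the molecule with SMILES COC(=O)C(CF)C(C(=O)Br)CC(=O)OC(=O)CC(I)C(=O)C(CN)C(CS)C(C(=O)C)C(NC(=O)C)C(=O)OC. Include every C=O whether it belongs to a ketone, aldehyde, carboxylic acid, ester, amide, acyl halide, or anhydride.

8

CH3OOC: ester, 1 C=O (running total 1).
CH(COBr): acyl halide, 1 C=O (running total 2).
CH2CO-O-COCH2: anhydride, 2 C=O (running total 4).
CO: ketone, 1 C=O (running total 5).
CH(COCH3): ketone, 1 C=O (running total 6).
CH(NHCOCH3): amide, 1 C=O (running total 7).
COOCH3: ester, 1 C=O (running total 8).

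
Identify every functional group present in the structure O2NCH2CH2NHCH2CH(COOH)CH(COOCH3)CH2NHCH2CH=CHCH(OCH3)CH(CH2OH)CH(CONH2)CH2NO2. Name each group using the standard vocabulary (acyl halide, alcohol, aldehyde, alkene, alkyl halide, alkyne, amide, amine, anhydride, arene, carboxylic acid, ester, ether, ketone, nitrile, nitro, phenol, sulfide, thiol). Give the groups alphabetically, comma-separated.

alcohol, alkene, amide, amine, carboxylic acid, ester, ether, nitro

Working along the chain:
  O2NCH2: –NO2 on carbon → nitro group.
  CH2NHCH2: C–N–C with sp³ carbons and no adjacent C=O → amine (secondary).
  CH(COOH): pendant –COOH: carbonyl C bonded to C and –OH → carboxylic acid.
  CH(COOCH3): pendant –COOCH3: carbonyl C bonded to C and –OCH3 → ester.
  CH2NHCH2: C–N–C with sp³ carbons and no adjacent C=O → amine (secondary).
  CH=CH: C=C double bond → alkene.
  CH(OCH3): pendant –OCH3: C–O–C with sp³ C, no adjacent C=O → ether.
  CH(CH2OH): pendant –CH2OH on an sp³ backbone C → alcohol.
  CH(CONH2): pendant –CONH2: carbonyl C bonded to C and N → amide.
  CH2NO2: –NO2 on carbon → nitro group.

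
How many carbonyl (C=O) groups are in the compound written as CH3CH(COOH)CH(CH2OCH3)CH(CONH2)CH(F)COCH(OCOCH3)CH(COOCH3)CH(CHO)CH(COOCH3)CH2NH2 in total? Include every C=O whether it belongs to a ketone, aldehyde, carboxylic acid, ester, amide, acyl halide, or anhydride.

7

CH(COOH): carboxylic acid, 1 C=O (running total 1).
CH(CONH2): amide, 1 C=O (running total 2).
CO: ketone, 1 C=O (running total 3).
CH(OCOCH3): ester, 1 C=O (running total 4).
CH(COOCH3): ester, 1 C=O (running total 5).
CH(CHO): aldehyde, 1 C=O (running total 6).
CH(COOCH3): ester, 1 C=O (running total 7).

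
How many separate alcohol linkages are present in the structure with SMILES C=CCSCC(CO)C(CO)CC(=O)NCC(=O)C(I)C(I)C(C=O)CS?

Taking each segment in turn:
  CH2=CH: C=C double bond → alkene.
  CH2SCH2: C–S–C linkage → sulfide (thioether).
  CH(CH2OH): pendant –CH2OH on an sp³ backbone C → alcohol.
  CH(CH2OH): pendant –CH2OH on an sp³ backbone C → alcohol.
  CH2CONHCH2: –C(=O)–N– linkage → amide (the N is not an amine).
  CO: –C(=O)– with carbon on both sides → ketone.
  CH(I): halogen on an sp³ carbon → alkyl halide.
  CH(I): halogen on an sp³ carbon → alkyl halide.
  CH(CHO): pendant –CHO: carbonyl C bonded to C and H → aldehyde.
  CH2SH: –SH on an sp³ carbon → thiol.
Alcohol appears at: CH(CH2OH), CH(CH2OH) → 2.

2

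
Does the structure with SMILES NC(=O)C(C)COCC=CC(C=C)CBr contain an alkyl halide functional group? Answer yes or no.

Working along the chain:
  H2NCO: –C(=O)NH2: carbonyl C bonded to C and to N → amide (the N is not a separate amine).
  CH2OCH2: C–O–C with sp³ carbons on both sides and no adjacent C=O → ether.
  CH=CH: C=C double bond → alkene.
  CH(CH=CH2): pendant –CH=CH2: C=C double bond → alkene.
  CH2Br: halogen on an sp³ carbon → alkyl halide.
The CH2Br segment supplies the alkyl halide: halogen on an sp³ carbon → alkyl halide.

yes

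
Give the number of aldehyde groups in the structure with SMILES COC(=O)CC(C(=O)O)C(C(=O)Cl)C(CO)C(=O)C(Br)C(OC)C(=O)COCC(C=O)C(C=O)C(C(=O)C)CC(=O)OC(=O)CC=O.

CH3O–C(=O)–: carbonyl C bonded to C and to –OCH3 → ester (not ketone + ether).
pendant –COOH: carbonyl C bonded to C and –OH → carboxylic acid.
pendant –C(=O)X: carbonyl C bonded to C and halogen → acyl halide.
pendant –CH2OH on an sp³ backbone C → alcohol.
–C(=O)– with carbon on both sides → ketone.
halogen on an sp³ carbon → alkyl halide.
pendant –OCH3: C–O–C with sp³ C, no adjacent C=O → ether.
–C(=O)– with carbon on both sides → ketone.
C–O–C with sp³ carbons on both sides and no adjacent C=O → ether.
pendant –CHO: carbonyl C bonded to C and H → aldehyde.
pendant –CHO: carbonyl C bonded to C and H → aldehyde.
pendant –COCH3: carbonyl C bonded to two carbons → ketone.
two acyl groups sharing one oxygen, –C(=O)–O–C(=O)– → anhydride.
terminal –CHO: carbonyl C bonded to H and C → aldehyde.
Aldehyde appears at: CH(CHO), CH(CHO), CHO → 3.

3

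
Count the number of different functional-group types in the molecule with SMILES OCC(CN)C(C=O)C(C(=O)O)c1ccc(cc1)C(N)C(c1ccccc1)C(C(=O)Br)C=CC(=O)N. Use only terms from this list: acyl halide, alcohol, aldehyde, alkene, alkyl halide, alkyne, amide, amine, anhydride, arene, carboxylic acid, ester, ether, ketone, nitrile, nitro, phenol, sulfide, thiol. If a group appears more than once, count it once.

8

Working along the chain:
  HOCH2: HO– on an sp³ carbon → alcohol.
  CH(CH2NH2): pendant –CH2NH2: N on sp³ C, no adjacent C=O → amine.
  CH(CHO): pendant –CHO: carbonyl C bonded to C and H → aldehyde.
  CH(COOH): pendant –COOH: carbonyl C bonded to C and –OH → carboxylic acid.
  C6H4: para-disubstituted benzene ring → arene.
  CH(NH2): –NH2 on an sp³ carbon with no adjacent C=O → amine.
  CH(C6H5): pendant –C6H5: benzene ring → arene.
  CH(COBr): pendant –C(=O)X: carbonyl C bonded to C and halogen → acyl halide.
  CH=CH: C=C double bond → alkene.
  CONH2: –C(=O)NH2: carbonyl C bonded to C and to N → amide (the N is not a separate amine).
Distinct types present: acyl halide, alcohol, aldehyde, alkene, amide, amine, arene, carboxylic acid.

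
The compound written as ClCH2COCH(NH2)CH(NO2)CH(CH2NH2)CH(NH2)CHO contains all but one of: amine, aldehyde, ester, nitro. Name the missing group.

ester

nitro: present (CH(NO2) — –NO2 on an sp³ carbon → nitro (the N=O is not a carbonyl)).
aldehyde: present (CHO — terminal –CHO: carbonyl C bonded to H and C → aldehyde).
amine: present (CH(NH2) — –NH2 on an sp³ carbon with no adjacent C=O → amine).
ester: no segment matches this pattern.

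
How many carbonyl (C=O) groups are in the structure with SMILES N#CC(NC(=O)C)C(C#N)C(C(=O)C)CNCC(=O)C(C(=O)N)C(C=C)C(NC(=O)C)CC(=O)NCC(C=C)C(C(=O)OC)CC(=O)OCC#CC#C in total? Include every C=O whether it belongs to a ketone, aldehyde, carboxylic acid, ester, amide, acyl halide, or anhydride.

8

CH(NHCOCH3): amide, 1 C=O (running total 1).
CH(COCH3): ketone, 1 C=O (running total 2).
CO: ketone, 1 C=O (running total 3).
CH(CONH2): amide, 1 C=O (running total 4).
CH(NHCOCH3): amide, 1 C=O (running total 5).
CH2CONHCH2: amide, 1 C=O (running total 6).
CH(COOCH3): ester, 1 C=O (running total 7).
CH2COOCH2: ester, 1 C=O (running total 8).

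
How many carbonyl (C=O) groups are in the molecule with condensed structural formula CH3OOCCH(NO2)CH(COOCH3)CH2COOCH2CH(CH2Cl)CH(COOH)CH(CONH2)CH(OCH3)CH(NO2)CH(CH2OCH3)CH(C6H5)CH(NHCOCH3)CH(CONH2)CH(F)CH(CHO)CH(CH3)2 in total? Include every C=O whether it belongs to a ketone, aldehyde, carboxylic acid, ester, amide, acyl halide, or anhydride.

8

CH3OOC: ester, 1 C=O (running total 1).
CH(COOCH3): ester, 1 C=O (running total 2).
CH2COOCH2: ester, 1 C=O (running total 3).
CH(COOH): carboxylic acid, 1 C=O (running total 4).
CH(CONH2): amide, 1 C=O (running total 5).
CH(NHCOCH3): amide, 1 C=O (running total 6).
CH(CONH2): amide, 1 C=O (running total 7).
CH(CHO): aldehyde, 1 C=O (running total 8).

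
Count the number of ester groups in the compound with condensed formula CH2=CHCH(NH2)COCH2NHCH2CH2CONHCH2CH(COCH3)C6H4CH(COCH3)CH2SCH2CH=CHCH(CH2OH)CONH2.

0

C=C double bond → alkene.
–NH2 on an sp³ carbon with no adjacent C=O → amine.
–C(=O)– with carbon on both sides → ketone.
C–N–C with sp³ carbons and no adjacent C=O → amine (secondary).
–C(=O)–N– linkage → amide (the N is not an amine).
pendant –COCH3: carbonyl C bonded to two carbons → ketone.
para-disubstituted benzene ring → arene.
pendant –COCH3: carbonyl C bonded to two carbons → ketone.
C–S–C linkage → sulfide (thioether).
C=C double bond → alkene.
pendant –CH2OH on an sp³ backbone C → alcohol.
–C(=O)NH2: carbonyl C bonded to C and to N → amide (the N is not a separate amine).
No segment is a ester: CO is ketone, not ester; CH(COCH3) is ketone, not ester; CH(COCH3) is ketone, not ester. → 0.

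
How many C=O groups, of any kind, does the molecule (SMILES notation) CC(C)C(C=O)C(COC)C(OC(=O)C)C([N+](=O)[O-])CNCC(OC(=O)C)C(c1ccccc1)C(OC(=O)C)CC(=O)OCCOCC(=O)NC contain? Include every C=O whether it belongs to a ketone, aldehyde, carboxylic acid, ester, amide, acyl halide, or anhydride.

6

CH(CHO): aldehyde, 1 C=O (running total 1).
CH(OCOCH3): ester, 1 C=O (running total 2).
CH(OCOCH3): ester, 1 C=O (running total 3).
CH(OCOCH3): ester, 1 C=O (running total 4).
CH2COOCH2: ester, 1 C=O (running total 5).
CONHCH3: amide, 1 C=O (running total 6).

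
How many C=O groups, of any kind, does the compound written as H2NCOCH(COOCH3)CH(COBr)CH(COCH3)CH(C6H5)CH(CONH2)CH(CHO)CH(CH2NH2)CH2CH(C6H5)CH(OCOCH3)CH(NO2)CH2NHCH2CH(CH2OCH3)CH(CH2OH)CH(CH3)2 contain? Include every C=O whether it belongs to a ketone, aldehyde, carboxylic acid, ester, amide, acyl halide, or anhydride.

7

H2NCO: amide, 1 C=O (running total 1).
CH(COOCH3): ester, 1 C=O (running total 2).
CH(COBr): acyl halide, 1 C=O (running total 3).
CH(COCH3): ketone, 1 C=O (running total 4).
CH(CONH2): amide, 1 C=O (running total 5).
CH(CHO): aldehyde, 1 C=O (running total 6).
CH(OCOCH3): ester, 1 C=O (running total 7).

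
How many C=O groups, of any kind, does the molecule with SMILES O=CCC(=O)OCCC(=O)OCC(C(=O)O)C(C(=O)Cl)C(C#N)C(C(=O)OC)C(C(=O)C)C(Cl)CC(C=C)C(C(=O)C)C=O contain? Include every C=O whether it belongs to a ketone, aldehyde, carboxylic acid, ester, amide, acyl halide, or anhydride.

9

OHC: aldehyde, 1 C=O (running total 1).
CH2COOCH2: ester, 1 C=O (running total 2).
CH2COOCH2: ester, 1 C=O (running total 3).
CH(COOH): carboxylic acid, 1 C=O (running total 4).
CH(COCl): acyl halide, 1 C=O (running total 5).
CH(COOCH3): ester, 1 C=O (running total 6).
CH(COCH3): ketone, 1 C=O (running total 7).
CH(COCH3): ketone, 1 C=O (running total 8).
CHO: aldehyde, 1 C=O (running total 9).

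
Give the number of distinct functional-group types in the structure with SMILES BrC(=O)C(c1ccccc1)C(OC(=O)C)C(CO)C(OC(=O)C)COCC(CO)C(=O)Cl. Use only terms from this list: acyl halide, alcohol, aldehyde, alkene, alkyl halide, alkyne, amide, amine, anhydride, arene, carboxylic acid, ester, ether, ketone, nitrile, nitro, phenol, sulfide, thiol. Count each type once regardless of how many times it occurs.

5

Taking each segment in turn:
  BrCO: –C(=O)Br: carbonyl C bonded to C and to a halogen → acyl halide (not alkyl halide).
  CH(C6H5): pendant –C6H5: benzene ring → arene.
  CH(OCOCH3): pendant –OC(=O)CH3: an acyloxy group → ester.
  CH(CH2OH): pendant –CH2OH on an sp³ backbone C → alcohol.
  CH(OCOCH3): pendant –OC(=O)CH3: an acyloxy group → ester.
  CH2OCH2: C–O–C with sp³ carbons on both sides and no adjacent C=O → ether.
  CH(CH2OH): pendant –CH2OH on an sp³ backbone C → alcohol.
  COCl: –C(=O)Cl: carbonyl C bonded to C and to a halogen → acyl halide (not alkyl halide).
Distinct types present: acyl halide, alcohol, arene, ester, ether.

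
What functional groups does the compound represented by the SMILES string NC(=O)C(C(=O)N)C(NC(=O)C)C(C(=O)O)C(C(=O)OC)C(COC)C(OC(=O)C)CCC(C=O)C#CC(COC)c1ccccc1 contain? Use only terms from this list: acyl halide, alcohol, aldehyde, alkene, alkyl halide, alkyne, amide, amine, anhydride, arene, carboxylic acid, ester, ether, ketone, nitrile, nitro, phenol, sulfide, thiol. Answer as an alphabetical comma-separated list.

Working along the chain:
  H2NCO: –C(=O)NH2: carbonyl C bonded to C and to N → amide (the N is not a separate amine).
  CH(CONH2): pendant –CONH2: carbonyl C bonded to C and N → amide.
  CH(NHCOCH3): pendant –NHC(=O)CH3: N bonded to a carbonyl → amide (not amine).
  CH(COOH): pendant –COOH: carbonyl C bonded to C and –OH → carboxylic acid.
  CH(COOCH3): pendant –COOCH3: carbonyl C bonded to C and –OCH3 → ester.
  CH(CH2OCH3): pendant –CH2OCH3: C–O–C linkage → ether.
  CH(OCOCH3): pendant –OC(=O)CH3: an acyloxy group → ester.
  CH(CHO): pendant –CHO: carbonyl C bonded to C and H → aldehyde.
  C≡C: C≡C triple bond → alkyne.
  CH(CH2OCH3): pendant –CH2OCH3: C–O–C linkage → ether.
  C6H5: –C6H5 phenyl ring → arene.

aldehyde, alkyne, amide, arene, carboxylic acid, ester, ether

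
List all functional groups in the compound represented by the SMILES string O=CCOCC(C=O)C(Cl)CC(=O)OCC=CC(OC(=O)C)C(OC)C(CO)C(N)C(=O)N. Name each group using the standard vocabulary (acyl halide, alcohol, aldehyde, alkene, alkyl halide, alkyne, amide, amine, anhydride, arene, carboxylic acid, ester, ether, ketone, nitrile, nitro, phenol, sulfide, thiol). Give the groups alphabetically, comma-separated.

alcohol, aldehyde, alkene, alkyl halide, amide, amine, ester, ether

Taking each segment in turn:
  OHC: terminal –CHO: carbonyl C bonded to H and C → aldehyde.
  CH2OCH2: C–O–C with sp³ carbons on both sides and no adjacent C=O → ether.
  CH(CHO): pendant –CHO: carbonyl C bonded to C and H → aldehyde.
  CH(Cl): halogen on an sp³ carbon → alkyl halide.
  CH2COOCH2: –C(=O)–O–C with C on the carbonyl side → ester.
  CH=CH: C=C double bond → alkene.
  CH(OCOCH3): pendant –OC(=O)CH3: an acyloxy group → ester.
  CH(OCH3): pendant –OCH3: C–O–C with sp³ C, no adjacent C=O → ether.
  CH(CH2OH): pendant –CH2OH on an sp³ backbone C → alcohol.
  CH(NH2): –NH2 on an sp³ carbon with no adjacent C=O → amine.
  CONH2: –C(=O)NH2: carbonyl C bonded to C and to N → amide (the N is not a separate amine).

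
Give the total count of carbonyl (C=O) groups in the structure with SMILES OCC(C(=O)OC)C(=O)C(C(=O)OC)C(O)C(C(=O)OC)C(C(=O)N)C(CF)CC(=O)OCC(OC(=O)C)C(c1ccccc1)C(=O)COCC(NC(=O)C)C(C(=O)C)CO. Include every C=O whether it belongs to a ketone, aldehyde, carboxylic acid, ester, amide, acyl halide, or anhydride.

CH(COOCH3): ester, 1 C=O (running total 1).
CO: ketone, 1 C=O (running total 2).
CH(COOCH3): ester, 1 C=O (running total 3).
CH(COOCH3): ester, 1 C=O (running total 4).
CH(CONH2): amide, 1 C=O (running total 5).
CH2COOCH2: ester, 1 C=O (running total 6).
CH(OCOCH3): ester, 1 C=O (running total 7).
CO: ketone, 1 C=O (running total 8).
CH(NHCOCH3): amide, 1 C=O (running total 9).
CH(COCH3): ketone, 1 C=O (running total 10).

10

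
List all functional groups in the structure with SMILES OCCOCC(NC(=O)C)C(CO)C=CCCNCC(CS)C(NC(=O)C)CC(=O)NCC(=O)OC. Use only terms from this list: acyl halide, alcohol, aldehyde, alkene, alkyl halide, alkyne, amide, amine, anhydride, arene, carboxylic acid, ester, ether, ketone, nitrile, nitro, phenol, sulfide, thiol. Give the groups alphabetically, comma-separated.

alcohol, alkene, amide, amine, ester, ether, thiol

HO– on an sp³ carbon → alcohol.
C–O–C with sp³ carbons on both sides and no adjacent C=O → ether.
pendant –NHC(=O)CH3: N bonded to a carbonyl → amide (not amine).
pendant –CH2OH on an sp³ backbone C → alcohol.
C=C double bond → alkene.
C–N–C with sp³ carbons and no adjacent C=O → amine (secondary).
pendant –CH2SH → thiol.
pendant –NHC(=O)CH3: N bonded to a carbonyl → amide (not amine).
–C(=O)–N– linkage → amide (the N is not an amine).
–C(=O)OCH3: carbonyl C bonded to C and to –OCH3 → ester (not ketone + ether).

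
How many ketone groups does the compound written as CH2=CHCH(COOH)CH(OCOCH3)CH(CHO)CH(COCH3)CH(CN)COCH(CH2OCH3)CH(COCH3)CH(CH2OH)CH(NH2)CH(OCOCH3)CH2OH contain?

3

C=C double bond → alkene.
pendant –COOH: carbonyl C bonded to C and –OH → carboxylic acid.
pendant –OC(=O)CH3: an acyloxy group → ester.
pendant –CHO: carbonyl C bonded to C and H → aldehyde.
pendant –COCH3: carbonyl C bonded to two carbons → ketone.
pendant –C≡N: nitrile.
–C(=O)– with carbon on both sides → ketone.
pendant –CH2OCH3: C–O–C linkage → ether.
pendant –COCH3: carbonyl C bonded to two carbons → ketone.
pendant –CH2OH on an sp³ backbone C → alcohol.
–NH2 on an sp³ carbon with no adjacent C=O → amine.
pendant –OC(=O)CH3: an acyloxy group → ester.
–OH on an sp³ carbon → alcohol.
Ketone appears at: CH(COCH3), CO, CH(COCH3) → 3.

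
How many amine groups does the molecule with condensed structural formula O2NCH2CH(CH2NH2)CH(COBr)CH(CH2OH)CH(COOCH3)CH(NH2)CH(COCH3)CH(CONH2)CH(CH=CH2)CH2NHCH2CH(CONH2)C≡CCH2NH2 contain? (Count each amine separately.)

4

Taking each segment in turn:
  O2NCH2: –NO2 on carbon → nitro group.
  CH(CH2NH2): pendant –CH2NH2: N on sp³ C, no adjacent C=O → amine.
  CH(COBr): pendant –C(=O)X: carbonyl C bonded to C and halogen → acyl halide.
  CH(CH2OH): pendant –CH2OH on an sp³ backbone C → alcohol.
  CH(COOCH3): pendant –COOCH3: carbonyl C bonded to C and –OCH3 → ester.
  CH(NH2): –NH2 on an sp³ carbon with no adjacent C=O → amine.
  CH(COCH3): pendant –COCH3: carbonyl C bonded to two carbons → ketone.
  CH(CONH2): pendant –CONH2: carbonyl C bonded to C and N → amide.
  CH(CH=CH2): pendant –CH=CH2: C=C double bond → alkene.
  CH2NHCH2: C–N–C with sp³ carbons and no adjacent C=O → amine (secondary).
  CH(CONH2): pendant –CONH2: carbonyl C bonded to C and N → amide.
  C≡C: C≡C triple bond → alkyne.
  CH2NH2: –NH2 on an sp³ carbon with no adjacent C=O → amine.
Amine appears at: CH(CH2NH2), CH(NH2), CH2NHCH2, CH2NH2 → 4.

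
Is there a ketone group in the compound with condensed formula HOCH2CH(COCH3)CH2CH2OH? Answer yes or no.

HO– on an sp³ carbon → alcohol.
pendant –COCH3: carbonyl C bonded to two carbons → ketone.
–OH on an sp³ carbon → alcohol.
The CH(COCH3) segment supplies the ketone: pendant –COCH3: carbonyl C bonded to two carbons → ketone.

yes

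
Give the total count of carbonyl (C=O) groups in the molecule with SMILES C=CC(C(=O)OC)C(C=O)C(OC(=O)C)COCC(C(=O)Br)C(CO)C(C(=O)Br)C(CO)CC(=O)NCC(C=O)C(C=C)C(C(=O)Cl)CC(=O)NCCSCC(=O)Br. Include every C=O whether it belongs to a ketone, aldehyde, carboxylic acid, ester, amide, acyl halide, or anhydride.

CH(COOCH3): ester, 1 C=O (running total 1).
CH(CHO): aldehyde, 1 C=O (running total 2).
CH(OCOCH3): ester, 1 C=O (running total 3).
CH(COBr): acyl halide, 1 C=O (running total 4).
CH(COBr): acyl halide, 1 C=O (running total 5).
CH2CONHCH2: amide, 1 C=O (running total 6).
CH(CHO): aldehyde, 1 C=O (running total 7).
CH(COCl): acyl halide, 1 C=O (running total 8).
CH2CONHCH2: amide, 1 C=O (running total 9).
COBr: acyl halide, 1 C=O (running total 10).

10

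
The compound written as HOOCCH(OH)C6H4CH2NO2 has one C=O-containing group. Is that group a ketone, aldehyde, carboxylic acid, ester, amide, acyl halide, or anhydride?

The carbonyl is in the HOOC segment: –COOH: carbonyl C bonded to –OH and C → carboxylic acid (the –OH is not a separate alcohol).

carboxylic acid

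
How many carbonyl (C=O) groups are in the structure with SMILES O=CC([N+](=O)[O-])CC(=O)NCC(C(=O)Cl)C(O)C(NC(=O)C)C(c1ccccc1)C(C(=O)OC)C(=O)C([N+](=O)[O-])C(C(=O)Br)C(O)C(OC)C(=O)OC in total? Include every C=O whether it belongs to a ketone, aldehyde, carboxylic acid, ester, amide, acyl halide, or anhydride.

OHC: aldehyde, 1 C=O (running total 1).
CH2CONHCH2: amide, 1 C=O (running total 2).
CH(COCl): acyl halide, 1 C=O (running total 3).
CH(NHCOCH3): amide, 1 C=O (running total 4).
CH(COOCH3): ester, 1 C=O (running total 5).
CO: ketone, 1 C=O (running total 6).
CH(COBr): acyl halide, 1 C=O (running total 7).
COOCH3: ester, 1 C=O (running total 8).

8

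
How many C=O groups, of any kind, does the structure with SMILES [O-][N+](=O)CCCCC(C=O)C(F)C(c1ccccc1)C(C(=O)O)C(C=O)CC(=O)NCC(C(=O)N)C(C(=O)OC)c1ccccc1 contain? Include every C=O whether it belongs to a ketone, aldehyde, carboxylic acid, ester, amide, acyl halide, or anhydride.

CH(CHO): aldehyde, 1 C=O (running total 1).
CH(COOH): carboxylic acid, 1 C=O (running total 2).
CH(CHO): aldehyde, 1 C=O (running total 3).
CH2CONHCH2: amide, 1 C=O (running total 4).
CH(CONH2): amide, 1 C=O (running total 5).
CH(COOCH3): ester, 1 C=O (running total 6).

6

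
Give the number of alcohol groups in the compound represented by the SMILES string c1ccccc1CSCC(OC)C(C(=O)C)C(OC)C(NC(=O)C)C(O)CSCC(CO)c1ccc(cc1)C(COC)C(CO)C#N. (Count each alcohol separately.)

3

C6H5– phenyl ring → arene.
C–S–C linkage → sulfide (thioether).
pendant –OCH3: C–O–C with sp³ C, no adjacent C=O → ether.
pendant –COCH3: carbonyl C bonded to two carbons → ketone.
pendant –OCH3: C–O–C with sp³ C, no adjacent C=O → ether.
pendant –NHC(=O)CH3: N bonded to a carbonyl → amide (not amine).
–OH on an sp³ carbon → alcohol (secondary).
C–S–C linkage → sulfide (thioether).
pendant –CH2OH on an sp³ backbone C → alcohol.
para-disubstituted benzene ring → arene.
pendant –CH2OCH3: C–O–C linkage → ether.
pendant –CH2OH on an sp³ backbone C → alcohol.
–C≡N: carbon triple-bonded to nitrogen → nitrile.
Alcohol appears at: CH(OH), CH(CH2OH), CH(CH2OH) → 3.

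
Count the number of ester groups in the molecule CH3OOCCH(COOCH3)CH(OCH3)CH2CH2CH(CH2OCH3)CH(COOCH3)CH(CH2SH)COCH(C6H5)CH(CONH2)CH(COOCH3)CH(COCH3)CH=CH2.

4

CH3O–C(=O)–: carbonyl C bonded to C and to –OCH3 → ester (not ketone + ether).
pendant –COOCH3: carbonyl C bonded to C and –OCH3 → ester.
pendant –OCH3: C–O–C with sp³ C, no adjacent C=O → ether.
pendant –CH2OCH3: C–O–C linkage → ether.
pendant –COOCH3: carbonyl C bonded to C and –OCH3 → ester.
pendant –CH2SH → thiol.
–C(=O)– with carbon on both sides → ketone.
pendant –C6H5: benzene ring → arene.
pendant –CONH2: carbonyl C bonded to C and N → amide.
pendant –COOCH3: carbonyl C bonded to C and –OCH3 → ester.
pendant –COCH3: carbonyl C bonded to two carbons → ketone.
C=C double bond → alkene.
Ester appears at: CH3OOC, CH(COOCH3), CH(COOCH3), CH(COOCH3) → 4.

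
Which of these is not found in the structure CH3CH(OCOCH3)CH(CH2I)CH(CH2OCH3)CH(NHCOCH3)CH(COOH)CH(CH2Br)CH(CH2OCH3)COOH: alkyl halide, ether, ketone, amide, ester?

ester: present (CH(OCOCH3) — pendant –OC(=O)CH3: an acyloxy group → ester).
ether: present (CH(CH2OCH3) — pendant –CH2OCH3: C–O–C linkage → ether).
amide: present (CH(NHCOCH3) — pendant –NHC(=O)CH3: N bonded to a carbonyl → amide (not amine)).
alkyl halide: present (CH(CH2I) — pendant –CH2X: halogen on sp³ carbon → alkyl halide).
ketone: absent. In CH(OCOCH3), the C=O is bonded to an –O–C group, which defines an ester, not a ketone. In CH(NHCOCH3), the C=O is bonded to nitrogen, which defines an amide, not a ketone. In each of CH(COOH) and COOH, the C=O bears an –OH, making it a carboxylic acid rather than a ketone.

ketone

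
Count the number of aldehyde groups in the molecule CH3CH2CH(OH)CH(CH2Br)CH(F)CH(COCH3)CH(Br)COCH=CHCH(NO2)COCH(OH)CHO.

Taking each segment in turn:
  CH(OH): –OH on an sp³ carbon → alcohol (secondary).
  CH(CH2Br): pendant –CH2X: halogen on sp³ carbon → alkyl halide.
  CH(F): halogen on an sp³ carbon → alkyl halide.
  CH(COCH3): pendant –COCH3: carbonyl C bonded to two carbons → ketone.
  CH(Br): halogen on an sp³ carbon → alkyl halide.
  CO: –C(=O)– with carbon on both sides → ketone.
  CH=CH: C=C double bond → alkene.
  CH(NO2): –NO2 on an sp³ carbon → nitro (the N=O is not a carbonyl).
  CO: –C(=O)– with carbon on both sides → ketone.
  CH(OH): –OH on an sp³ carbon → alcohol (secondary).
  CHO: terminal –CHO: carbonyl C bonded to H and C → aldehyde.
Aldehyde appears at: CHO → 1.

1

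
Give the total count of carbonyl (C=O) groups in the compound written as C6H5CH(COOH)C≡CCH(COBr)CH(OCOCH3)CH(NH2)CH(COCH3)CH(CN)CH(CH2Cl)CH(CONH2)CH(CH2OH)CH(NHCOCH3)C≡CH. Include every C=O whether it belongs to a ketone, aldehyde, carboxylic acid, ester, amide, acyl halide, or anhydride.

6

CH(COOH): carboxylic acid, 1 C=O (running total 1).
CH(COBr): acyl halide, 1 C=O (running total 2).
CH(OCOCH3): ester, 1 C=O (running total 3).
CH(COCH3): ketone, 1 C=O (running total 4).
CH(CONH2): amide, 1 C=O (running total 5).
CH(NHCOCH3): amide, 1 C=O (running total 6).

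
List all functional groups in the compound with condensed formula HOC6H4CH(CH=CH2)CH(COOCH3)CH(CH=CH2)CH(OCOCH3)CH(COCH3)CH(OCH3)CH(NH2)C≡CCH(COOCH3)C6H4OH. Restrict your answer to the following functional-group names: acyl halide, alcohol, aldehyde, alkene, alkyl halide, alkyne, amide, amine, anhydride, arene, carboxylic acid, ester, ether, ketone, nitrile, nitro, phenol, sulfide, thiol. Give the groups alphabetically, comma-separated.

alkene, alkyne, amine, arene, ester, ether, ketone, phenol

–OH attached directly to an aromatic ring → phenol (not alcohol); the ring itself is an arene.
pendant –CH=CH2: C=C double bond → alkene.
pendant –COOCH3: carbonyl C bonded to C and –OCH3 → ester.
pendant –CH=CH2: C=C double bond → alkene.
pendant –OC(=O)CH3: an acyloxy group → ester.
pendant –COCH3: carbonyl C bonded to two carbons → ketone.
pendant –OCH3: C–O–C with sp³ C, no adjacent C=O → ether.
–NH2 on an sp³ carbon with no adjacent C=O → amine.
C≡C triple bond → alkyne.
pendant –COOCH3: carbonyl C bonded to C and –OCH3 → ester.
–OH attached directly to an aromatic ring → phenol (not alcohol); the ring itself is an arene.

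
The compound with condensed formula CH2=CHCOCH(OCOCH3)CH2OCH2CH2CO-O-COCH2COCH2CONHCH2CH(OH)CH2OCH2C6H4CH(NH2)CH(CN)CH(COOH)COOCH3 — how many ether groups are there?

2

Taking each segment in turn:
  CH2=CH: C=C double bond → alkene.
  CO: –C(=O)– with carbon on both sides → ketone.
  CH(OCOCH3): pendant –OC(=O)CH3: an acyloxy group → ester.
  CH2OCH2: C–O–C with sp³ carbons on both sides and no adjacent C=O → ether.
  CH2CO-O-COCH2: two acyl groups sharing one oxygen, –C(=O)–O–C(=O)– → anhydride.
  CO: –C(=O)– with carbon on both sides → ketone.
  CH2CONHCH2: –C(=O)–N– linkage → amide (the N is not an amine).
  CH(OH): –OH on an sp³ carbon → alcohol (secondary).
  CH2OCH2: C–O–C with sp³ carbons on both sides and no adjacent C=O → ether.
  C6H4: para-disubstituted benzene ring → arene.
  CH(NH2): –NH2 on an sp³ carbon with no adjacent C=O → amine.
  CH(CN): pendant –C≡N: nitrile.
  CH(COOH): pendant –COOH: carbonyl C bonded to C and –OH → carboxylic acid.
  COOCH3: –C(=O)OCH3: carbonyl C bonded to C and to –OCH3 → ester (not ketone + ether).
Ether appears at: CH2OCH2, CH2OCH2 → 2.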